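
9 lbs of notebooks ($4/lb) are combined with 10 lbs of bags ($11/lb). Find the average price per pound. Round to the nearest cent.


Cost of notebooks:
9 x $4 = $36
Cost of bags:
10 x $11 = $110
Total cost: $36 + $110 = $146
Total weight: 19 lbs
Average: $146 / 19 = $7.6842... ≈ $7.68/lb

$7.68/lb


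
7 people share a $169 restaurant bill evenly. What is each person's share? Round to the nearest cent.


Total bill: $169
Number of people: 7
Each pays: $169 / 7 = $24.1428... ≈ $24.14

$24.14


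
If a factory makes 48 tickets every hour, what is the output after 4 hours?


Production rate: 48 tickets per hour
Time: 4 hours
Total: 48 x 4 = 192 tickets

192 tickets


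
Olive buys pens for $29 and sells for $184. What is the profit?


Selling price = $184
Cost price = $29
Profit = selling price - cost price:
Profit = $184 - $29 = $155

$155


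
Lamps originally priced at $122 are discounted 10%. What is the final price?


Calculate the discount amount:
10% of $122 = $12.20
Subtract from original:
$122 - $12.20 = $109.80

$109.80


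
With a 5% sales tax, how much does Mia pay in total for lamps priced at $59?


Calculate the tax:
5% of $59 = $2.95
Add tax to price:
$59 + $2.95 = $61.95

$61.95


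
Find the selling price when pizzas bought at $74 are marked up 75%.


Calculate the markup amount:
75% of $74 = $55.50
Add to cost:
$74 + $55.50 = $129.50

$129.50


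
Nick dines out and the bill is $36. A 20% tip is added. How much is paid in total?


Calculate the tip:
20% of $36 = $7.20
Add tip to meal cost:
$36 + $7.20 = $43.20

$43.20


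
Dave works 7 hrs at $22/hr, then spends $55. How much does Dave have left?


Calculate earnings:
7 x $22 = $154
Subtract spending:
$154 - $55 = $99

$99


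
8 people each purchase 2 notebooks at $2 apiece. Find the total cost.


Cost per person:
2 x $2 = $4
Group total:
8 x $4 = $32

$32


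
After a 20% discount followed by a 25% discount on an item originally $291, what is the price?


First discount:
20% of $291 = $58.20
Price after first discount:
$291 - $58.20 = $232.80
Second discount:
25% of $232.80 = $58.20
Final price:
$232.80 - $58.20 = $174.60

$174.60


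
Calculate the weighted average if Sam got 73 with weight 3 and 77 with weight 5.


Weighted sum:
3 x 73 + 5 x 77 = 604
Total weight:
3 + 5 = 8
Weighted average:
604 / 8 = 75.5

75.5


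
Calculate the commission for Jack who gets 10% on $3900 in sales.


Convert rate to decimal:
10% = 0.1
Multiply by sales:
$3900 x 0.1 = $390

$390


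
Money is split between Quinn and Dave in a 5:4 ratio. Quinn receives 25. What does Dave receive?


Find the multiplier:
25 / 5 = 5
Apply to Dave's share:
4 x 5 = 20

20


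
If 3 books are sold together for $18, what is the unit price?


Total cost: $18
Number of items: 3
Unit price: $18 / 3 = $6

$6


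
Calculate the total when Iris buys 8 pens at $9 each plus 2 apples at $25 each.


Cost of pens:
8 x $9 = $72
Cost of apples:
2 x $25 = $50
Add both:
$72 + $50 = $122

$122


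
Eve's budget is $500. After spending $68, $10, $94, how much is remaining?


Add up expenses:
$68 + $10 + $94 = $172
Subtract from budget:
$500 - $172 = $328

$328


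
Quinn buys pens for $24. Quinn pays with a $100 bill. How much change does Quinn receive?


Start with the amount paid:
$100
Subtract the price:
$100 - $24 = $76

$76


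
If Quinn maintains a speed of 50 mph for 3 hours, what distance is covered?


Use the formula: distance = speed x time
Speed = 50 mph, Time = 3 hours
50 x 3 = 150 miles

150 miles


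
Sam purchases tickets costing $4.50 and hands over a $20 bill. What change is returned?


Start with the amount paid:
$20
Subtract the price:
$20 - $4.50 = $15.50

$15.50


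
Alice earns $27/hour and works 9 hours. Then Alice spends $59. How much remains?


Calculate earnings:
9 x $27 = $243
Subtract spending:
$243 - $59 = $184

$184


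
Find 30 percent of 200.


Convert percentage to decimal:
30% = 0.3
Multiply:
200 x 0.3 = 60

60


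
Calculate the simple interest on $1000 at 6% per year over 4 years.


Use the formula I = P x R x T / 100
P x R x T = 1000 x 6 x 4 = 24000
I = 24000 / 100 = $240

$240


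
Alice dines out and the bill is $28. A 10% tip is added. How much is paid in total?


Calculate the tip:
10% of $28 = $2.80
Add tip to meal cost:
$28 + $2.80 = $30.80

$30.80


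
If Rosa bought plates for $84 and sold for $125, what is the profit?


Selling price = $125
Cost price = $84
Profit = selling price - cost price:
Profit = $125 - $84 = $41

$41


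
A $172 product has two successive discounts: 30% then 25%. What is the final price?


First discount:
30% of $172 = $51.60
Price after first discount:
$172 - $51.60 = $120.40
Second discount:
25% of $120.40 = $30.10
Final price:
$120.40 - $30.10 = $90.30

$90.30


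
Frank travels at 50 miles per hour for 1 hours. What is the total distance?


Use the formula: distance = speed x time
Speed = 50 mph, Time = 1 hours
50 x 1 = 50 miles

50 miles


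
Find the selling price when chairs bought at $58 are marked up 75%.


Calculate the markup amount:
75% of $58 = $43.50
Add to cost:
$58 + $43.50 = $101.50

$101.50


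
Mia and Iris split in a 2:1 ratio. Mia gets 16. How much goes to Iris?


Find the multiplier:
16 / 2 = 8
Apply to Iris's share:
1 x 8 = 8

8


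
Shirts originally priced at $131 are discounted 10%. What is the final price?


Calculate the discount amount:
10% of $131 = $13.10
Subtract from original:
$131 - $13.10 = $117.90

$117.90


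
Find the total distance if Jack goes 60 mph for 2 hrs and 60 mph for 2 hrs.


Leg 1 distance:
60 x 2 = 120 miles
Leg 2 distance:
60 x 2 = 120 miles
Total distance:
120 + 120 = 240 miles

240 miles


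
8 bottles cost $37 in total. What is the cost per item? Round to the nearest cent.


Total cost: $37
Number of items: 8
Unit price: $37 / 8 = $4.625 ≈ $4.63

$4.63


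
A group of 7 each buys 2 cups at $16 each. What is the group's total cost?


Cost per person:
2 x $16 = $32
Group total:
7 x $32 = $224

$224


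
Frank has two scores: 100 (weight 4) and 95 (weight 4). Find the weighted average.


Weighted sum:
4 x 100 + 4 x 95 = 780
Total weight:
4 + 4 = 8
Weighted average:
780 / 8 = 97.5

97.5


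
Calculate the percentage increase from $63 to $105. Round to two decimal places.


Find the absolute change:
|105 - 63| = 42
Divide by original and multiply by 100:
42 / 63 x 100 = 66.6666...% ≈ 66.67%

66.67%


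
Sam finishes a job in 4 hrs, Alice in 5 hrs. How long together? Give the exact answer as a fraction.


Sam's rate: 1/4 of the job per hour
Alice's rate: 1/5 of the job per hour
Combined rate: 1/4 + 1/5 = 9/20 per hour
Time = 1 / (9/20) = 20/9 hours (≈ 2.22 hours)

20/9 hours


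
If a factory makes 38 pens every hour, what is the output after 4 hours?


Production rate: 38 pens per hour
Time: 4 hours
Total: 38 x 4 = 152 pens

152 pens


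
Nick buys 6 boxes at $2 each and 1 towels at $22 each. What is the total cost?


Cost of boxes:
6 x $2 = $12
Cost of towels:
1 x $22 = $22
Add both:
$12 + $22 = $34

$34


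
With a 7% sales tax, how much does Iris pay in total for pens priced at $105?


Calculate the tax:
7% of $105 = $7.35
Add tax to price:
$105 + $7.35 = $112.35

$112.35


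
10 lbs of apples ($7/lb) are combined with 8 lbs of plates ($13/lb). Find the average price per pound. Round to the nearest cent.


Cost of apples:
10 x $7 = $70
Cost of plates:
8 x $13 = $104
Total cost: $70 + $104 = $174
Total weight: 18 lbs
Average: $174 / 18 = $9.6666... ≈ $9.67/lb

$9.67/lb


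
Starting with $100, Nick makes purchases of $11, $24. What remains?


Add up expenses:
$11 + $24 = $35
Subtract from budget:
$100 - $35 = $65

$65


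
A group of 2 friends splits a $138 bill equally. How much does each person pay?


Total bill: $138
Number of people: 2
Each pays: $138 / 2 = $69

$69


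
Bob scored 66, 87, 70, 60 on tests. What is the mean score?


Add the scores:
66 + 87 + 70 + 60 = 283
Divide by the number of tests:
283 / 4 = 70.75

70.75


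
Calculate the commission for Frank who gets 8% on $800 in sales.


Convert rate to decimal:
8% = 0.08
Multiply by sales:
$800 x 0.08 = $64

$64


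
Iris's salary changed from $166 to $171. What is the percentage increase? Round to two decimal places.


Find the absolute change:
|171 - 166| = 5
Divide by original and multiply by 100:
5 / 166 x 100 = 3.0120...% ≈ 3.01%

3.01%


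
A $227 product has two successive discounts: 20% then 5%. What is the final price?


First discount:
20% of $227 = $45.40
Price after first discount:
$227 - $45.40 = $181.60
Second discount:
5% of $181.60 = $9.08
Final price:
$181.60 - $9.08 = $172.52

$172.52


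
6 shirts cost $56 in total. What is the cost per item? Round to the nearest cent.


Total cost: $56
Number of items: 6
Unit price: $56 / 6 = $9.3333... ≈ $9.33

$9.33


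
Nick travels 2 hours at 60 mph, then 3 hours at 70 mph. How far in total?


Leg 1 distance:
60 x 2 = 120 miles
Leg 2 distance:
70 x 3 = 210 miles
Total distance:
120 + 210 = 330 miles

330 miles


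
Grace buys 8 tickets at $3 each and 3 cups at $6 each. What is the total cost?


Cost of tickets:
8 x $3 = $24
Cost of cups:
3 x $6 = $18
Add both:
$24 + $18 = $42

$42


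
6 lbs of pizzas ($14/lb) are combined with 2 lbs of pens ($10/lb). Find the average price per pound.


Cost of pizzas:
6 x $14 = $84
Cost of pens:
2 x $10 = $20
Total cost: $84 + $20 = $104
Total weight: 8 lbs
Average: $104 / 8 = $13/lb

$13/lb


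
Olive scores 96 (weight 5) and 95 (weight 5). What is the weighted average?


Weighted sum:
5 x 96 + 5 x 95 = 955
Total weight:
5 + 5 = 10
Weighted average:
955 / 10 = 95.5

95.5


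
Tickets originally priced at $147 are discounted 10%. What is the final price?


Calculate the discount amount:
10% of $147 = $14.70
Subtract from original:
$147 - $14.70 = $132.30

$132.30


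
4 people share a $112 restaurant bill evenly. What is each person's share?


Total bill: $112
Number of people: 4
Each pays: $112 / 4 = $28

$28


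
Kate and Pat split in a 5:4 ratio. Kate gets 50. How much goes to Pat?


Find the multiplier:
50 / 5 = 10
Apply to Pat's share:
4 x 10 = 40

40


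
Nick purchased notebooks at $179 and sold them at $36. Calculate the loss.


Selling price = $36
Cost price = $179
Loss = cost price - selling price:
Loss = $179 - $36 = $143

$143


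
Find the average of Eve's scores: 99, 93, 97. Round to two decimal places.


Add the scores:
99 + 93 + 97 = 289
Divide by the number of tests:
289 / 3 = 96.3333... ≈ 96.33

96.33


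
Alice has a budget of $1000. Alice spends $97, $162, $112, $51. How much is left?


Add up expenses:
$97 + $162 + $112 + $51 = $422
Subtract from budget:
$1000 - $422 = $578

$578


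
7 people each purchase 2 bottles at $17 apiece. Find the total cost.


Cost per person:
2 x $17 = $34
Group total:
7 x $34 = $238

$238


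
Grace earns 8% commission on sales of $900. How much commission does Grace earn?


Convert rate to decimal:
8% = 0.08
Multiply by sales:
$900 x 0.08 = $72

$72


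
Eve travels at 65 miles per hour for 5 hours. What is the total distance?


Use the formula: distance = speed x time
Speed = 65 mph, Time = 5 hours
65 x 5 = 325 miles

325 miles


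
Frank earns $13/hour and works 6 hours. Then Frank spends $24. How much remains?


Calculate earnings:
6 x $13 = $78
Subtract spending:
$78 - $24 = $54

$54


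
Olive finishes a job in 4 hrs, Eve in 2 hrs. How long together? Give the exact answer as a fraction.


Olive's rate: 1/4 of the job per hour
Eve's rate: 1/2 of the job per hour
Combined rate: 1/4 + 1/2 = 3/4 per hour
Time = 1 / (3/4) = 4/3 hours (≈ 1.33 hours)

4/3 hours


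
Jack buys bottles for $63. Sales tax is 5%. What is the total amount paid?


Calculate the tax:
5% of $63 = $3.15
Add tax to price:
$63 + $3.15 = $66.15

$66.15


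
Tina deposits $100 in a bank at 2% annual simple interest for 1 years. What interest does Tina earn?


Use the formula I = P x R x T / 100
P x R x T = 100 x 2 x 1 = 200
I = 200 / 100 = $2

$2


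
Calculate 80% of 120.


Convert percentage to decimal:
80% = 0.8
Multiply:
120 x 0.8 = 96

96


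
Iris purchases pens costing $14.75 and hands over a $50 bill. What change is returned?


Start with the amount paid:
$50
Subtract the price:
$50 - $14.75 = $35.25

$35.25


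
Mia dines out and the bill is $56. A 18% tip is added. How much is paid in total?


Calculate the tip:
18% of $56 = $10.08
Add tip to meal cost:
$56 + $10.08 = $66.08

$66.08


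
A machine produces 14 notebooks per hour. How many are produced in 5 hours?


Production rate: 14 notebooks per hour
Time: 5 hours
Total: 14 x 5 = 70 notebooks

70 notebooks


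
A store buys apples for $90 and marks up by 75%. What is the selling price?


Calculate the markup amount:
75% of $90 = $67.50
Add to cost:
$90 + $67.50 = $157.50

$157.50


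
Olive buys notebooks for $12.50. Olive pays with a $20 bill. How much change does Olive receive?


Start with the amount paid:
$20
Subtract the price:
$20 - $12.50 = $7.50

$7.50


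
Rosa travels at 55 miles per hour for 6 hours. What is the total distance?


Use the formula: distance = speed x time
Speed = 55 mph, Time = 6 hours
55 x 6 = 330 miles

330 miles


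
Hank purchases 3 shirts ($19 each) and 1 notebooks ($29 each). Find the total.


Cost of shirts:
3 x $19 = $57
Cost of notebooks:
1 x $29 = $29
Add both:
$57 + $29 = $86

$86


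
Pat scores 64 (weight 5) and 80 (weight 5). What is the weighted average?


Weighted sum:
5 x 64 + 5 x 80 = 720
Total weight:
5 + 5 = 10
Weighted average:
720 / 10 = 72

72


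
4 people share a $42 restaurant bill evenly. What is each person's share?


Total bill: $42
Number of people: 4
Each pays: $42 / 4 = $10.50

$10.50


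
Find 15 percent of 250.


Convert percentage to decimal:
15% = 0.15
Multiply:
250 x 0.15 = 37.5

37.5


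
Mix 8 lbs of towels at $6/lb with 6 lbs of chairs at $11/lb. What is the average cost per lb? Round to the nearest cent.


Cost of towels:
8 x $6 = $48
Cost of chairs:
6 x $11 = $66
Total cost: $48 + $66 = $114
Total weight: 14 lbs
Average: $114 / 14 = $8.1428... ≈ $8.14/lb

$8.14/lb


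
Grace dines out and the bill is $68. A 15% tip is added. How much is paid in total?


Calculate the tip:
15% of $68 = $10.20
Add tip to meal cost:
$68 + $10.20 = $78.20

$78.20


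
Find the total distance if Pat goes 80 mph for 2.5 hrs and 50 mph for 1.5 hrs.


Leg 1 distance:
80 x 2.5 = 200 miles
Leg 2 distance:
50 x 1.5 = 75 miles
Total distance:
200 + 75 = 275 miles

275 miles


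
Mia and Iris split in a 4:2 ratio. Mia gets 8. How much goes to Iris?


Find the multiplier:
8 / 4 = 2
Apply to Iris's share:
2 x 2 = 4

4


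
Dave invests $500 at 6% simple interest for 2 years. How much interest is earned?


Use the formula I = P x R x T / 100
P x R x T = 500 x 6 x 2 = 6000
I = 6000 / 100 = $60

$60


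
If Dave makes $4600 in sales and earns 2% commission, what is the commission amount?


Convert rate to decimal:
2% = 0.02
Multiply by sales:
$4600 x 0.02 = $92

$92


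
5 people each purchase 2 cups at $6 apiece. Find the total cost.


Cost per person:
2 x $6 = $12
Group total:
5 x $12 = $60

$60


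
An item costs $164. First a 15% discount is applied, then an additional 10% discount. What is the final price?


First discount:
15% of $164 = $24.60
Price after first discount:
$164 - $24.60 = $139.40
Second discount:
10% of $139.40 = $13.94
Final price:
$139.40 - $13.94 = $125.46

$125.46


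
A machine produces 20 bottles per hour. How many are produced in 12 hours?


Production rate: 20 bottles per hour
Time: 12 hours
Total: 20 x 12 = 240 bottles

240 bottles


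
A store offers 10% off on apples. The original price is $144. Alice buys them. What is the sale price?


Calculate the discount amount:
10% of $144 = $14.40
Subtract from original:
$144 - $14.40 = $129.60

$129.60


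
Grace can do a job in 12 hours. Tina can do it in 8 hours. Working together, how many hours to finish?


Grace's rate: 1/12 of the job per hour
Tina's rate: 1/8 of the job per hour
Combined rate: 1/12 + 1/8 = 5/24 per hour
Time = 1 / (5/24) = 24/5 = 4.8 hours

4.8 hours


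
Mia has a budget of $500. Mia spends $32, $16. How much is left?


Add up expenses:
$32 + $16 = $48
Subtract from budget:
$500 - $48 = $452

$452


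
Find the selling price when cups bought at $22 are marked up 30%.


Calculate the markup amount:
30% of $22 = $6.60
Add to cost:
$22 + $6.60 = $28.60

$28.60


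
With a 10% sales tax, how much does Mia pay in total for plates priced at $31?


Calculate the tax:
10% of $31 = $3.10
Add tax to price:
$31 + $3.10 = $34.10

$34.10


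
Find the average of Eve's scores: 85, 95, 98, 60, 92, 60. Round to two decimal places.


Add the scores:
85 + 95 + 98 + 60 + 92 + 60 = 490
Divide by the number of tests:
490 / 6 = 81.6666... ≈ 81.67

81.67


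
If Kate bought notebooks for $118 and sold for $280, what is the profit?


Selling price = $280
Cost price = $118
Profit = selling price - cost price:
Profit = $280 - $118 = $162

$162


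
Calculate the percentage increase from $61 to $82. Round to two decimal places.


Find the absolute change:
|82 - 61| = 21
Divide by original and multiply by 100:
21 / 61 x 100 = 34.4262...% ≈ 34.43%

34.43%


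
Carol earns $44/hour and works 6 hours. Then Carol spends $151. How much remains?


Calculate earnings:
6 x $44 = $264
Subtract spending:
$264 - $151 = $113

$113


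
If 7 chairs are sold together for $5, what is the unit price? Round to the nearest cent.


Total cost: $5
Number of items: 7
Unit price: $5 / 7 = $0.7142... ≈ $0.71

$0.71


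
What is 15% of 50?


Convert percentage to decimal:
15% = 0.15
Multiply:
50 x 0.15 = 7.5

7.5


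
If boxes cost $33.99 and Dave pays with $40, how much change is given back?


Start with the amount paid:
$40
Subtract the price:
$40 - $33.99 = $6.01

$6.01


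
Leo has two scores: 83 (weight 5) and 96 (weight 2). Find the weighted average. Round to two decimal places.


Weighted sum:
5 x 83 + 2 x 96 = 607
Total weight:
5 + 2 = 7
Weighted average:
607 / 7 = 86.7142... ≈ 86.71

86.71


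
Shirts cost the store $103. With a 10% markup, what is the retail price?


Calculate the markup amount:
10% of $103 = $10.30
Add to cost:
$103 + $10.30 = $113.30

$113.30


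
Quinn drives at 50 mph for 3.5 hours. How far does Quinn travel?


Use the formula: distance = speed x time
Speed = 50 mph, Time = 3.5 hours
50 x 3.5 = 175 miles

175 miles


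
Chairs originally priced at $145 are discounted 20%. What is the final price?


Calculate the discount amount:
20% of $145 = $29
Subtract from original:
$145 - $29 = $116

$116


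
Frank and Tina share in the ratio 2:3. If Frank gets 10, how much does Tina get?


Find the multiplier:
10 / 2 = 5
Apply to Tina's share:
3 x 5 = 15

15


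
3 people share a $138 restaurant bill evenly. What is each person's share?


Total bill: $138
Number of people: 3
Each pays: $138 / 3 = $46

$46


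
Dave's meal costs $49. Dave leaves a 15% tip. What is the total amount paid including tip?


Calculate the tip:
15% of $49 = $7.35
Add tip to meal cost:
$49 + $7.35 = $56.35

$56.35


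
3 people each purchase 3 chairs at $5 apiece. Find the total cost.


Cost per person:
3 x $5 = $15
Group total:
3 x $15 = $45

$45


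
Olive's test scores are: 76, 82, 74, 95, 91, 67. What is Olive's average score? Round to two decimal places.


Add the scores:
76 + 82 + 74 + 95 + 91 + 67 = 485
Divide by the number of tests:
485 / 6 = 80.8333... ≈ 80.83

80.83


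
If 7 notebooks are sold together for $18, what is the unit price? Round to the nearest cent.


Total cost: $18
Number of items: 7
Unit price: $18 / 7 = $2.5714... ≈ $2.57

$2.57


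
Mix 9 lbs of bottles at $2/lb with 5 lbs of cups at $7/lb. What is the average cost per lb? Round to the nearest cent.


Cost of bottles:
9 x $2 = $18
Cost of cups:
5 x $7 = $35
Total cost: $18 + $35 = $53
Total weight: 14 lbs
Average: $53 / 14 = $3.7857... ≈ $3.79/lb

$3.79/lb


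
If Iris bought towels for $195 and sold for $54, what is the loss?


Selling price = $54
Cost price = $195
Loss = cost price - selling price:
Loss = $195 - $54 = $141

$141


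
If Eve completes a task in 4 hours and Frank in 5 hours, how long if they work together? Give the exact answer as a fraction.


Eve's rate: 1/4 of the job per hour
Frank's rate: 1/5 of the job per hour
Combined rate: 1/4 + 1/5 = 9/20 per hour
Time = 1 / (9/20) = 20/9 hours (≈ 2.22 hours)

20/9 hours


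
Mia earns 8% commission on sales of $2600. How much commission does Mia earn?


Convert rate to decimal:
8% = 0.08
Multiply by sales:
$2600 x 0.08 = $208

$208


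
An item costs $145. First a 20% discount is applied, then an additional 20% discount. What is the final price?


First discount:
20% of $145 = $29
Price after first discount:
$145 - $29 = $116
Second discount:
20% of $116 = $23.20
Final price:
$116 - $23.20 = $92.80

$92.80


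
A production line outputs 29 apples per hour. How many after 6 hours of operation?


Production rate: 29 apples per hour
Time: 6 hours
Total: 29 x 6 = 174 apples

174 apples


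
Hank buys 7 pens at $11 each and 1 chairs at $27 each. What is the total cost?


Cost of pens:
7 x $11 = $77
Cost of chairs:
1 x $27 = $27
Add both:
$77 + $27 = $104

$104


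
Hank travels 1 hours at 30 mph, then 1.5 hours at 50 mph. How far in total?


Leg 1 distance:
30 x 1 = 30 miles
Leg 2 distance:
50 x 1.5 = 75 miles
Total distance:
30 + 75 = 105 miles

105 miles


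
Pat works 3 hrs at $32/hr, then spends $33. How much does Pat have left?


Calculate earnings:
3 x $32 = $96
Subtract spending:
$96 - $33 = $63

$63


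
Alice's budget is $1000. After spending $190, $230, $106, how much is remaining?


Add up expenses:
$190 + $230 + $106 = $526
Subtract from budget:
$1000 - $526 = $474

$474


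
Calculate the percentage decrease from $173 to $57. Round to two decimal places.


Find the absolute change:
|57 - 173| = 116
Divide by original and multiply by 100:
116 / 173 x 100 = 67.0520...% ≈ 67.05%

67.05%


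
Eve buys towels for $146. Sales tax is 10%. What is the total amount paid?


Calculate the tax:
10% of $146 = $14.60
Add tax to price:
$146 + $14.60 = $160.60

$160.60


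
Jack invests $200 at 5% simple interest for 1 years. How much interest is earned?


Use the formula I = P x R x T / 100
P x R x T = 200 x 5 x 1 = 1000
I = 1000 / 100 = $10

$10


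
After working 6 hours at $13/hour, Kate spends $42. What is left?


Calculate earnings:
6 x $13 = $78
Subtract spending:
$78 - $42 = $36

$36


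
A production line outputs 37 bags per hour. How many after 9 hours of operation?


Production rate: 37 bags per hour
Time: 9 hours
Total: 37 x 9 = 333 bags

333 bags


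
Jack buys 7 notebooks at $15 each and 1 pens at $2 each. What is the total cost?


Cost of notebooks:
7 x $15 = $105
Cost of pens:
1 x $2 = $2
Add both:
$105 + $2 = $107

$107


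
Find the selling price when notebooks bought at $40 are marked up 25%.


Calculate the markup amount:
25% of $40 = $10
Add to cost:
$40 + $10 = $50

$50


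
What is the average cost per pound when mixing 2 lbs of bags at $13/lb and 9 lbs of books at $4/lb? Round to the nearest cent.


Cost of bags:
2 x $13 = $26
Cost of books:
9 x $4 = $36
Total cost: $26 + $36 = $62
Total weight: 11 lbs
Average: $62 / 11 = $5.6363... ≈ $5.64/lb

$5.64/lb


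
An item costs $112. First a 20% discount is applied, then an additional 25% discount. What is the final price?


First discount:
20% of $112 = $22.40
Price after first discount:
$112 - $22.40 = $89.60
Second discount:
25% of $89.60 = $22.40
Final price:
$89.60 - $22.40 = $67.20

$67.20


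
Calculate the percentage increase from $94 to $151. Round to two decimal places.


Find the absolute change:
|151 - 94| = 57
Divide by original and multiply by 100:
57 / 94 x 100 = 60.6382...% ≈ 60.64%

60.64%


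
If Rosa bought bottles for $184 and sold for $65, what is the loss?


Selling price = $65
Cost price = $184
Loss = cost price - selling price:
Loss = $184 - $65 = $119

$119


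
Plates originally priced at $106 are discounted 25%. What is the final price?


Calculate the discount amount:
25% of $106 = $26.50
Subtract from original:
$106 - $26.50 = $79.50

$79.50


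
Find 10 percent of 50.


Convert percentage to decimal:
10% = 0.1
Multiply:
50 x 0.1 = 5

5


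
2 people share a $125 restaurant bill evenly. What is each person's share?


Total bill: $125
Number of people: 2
Each pays: $125 / 2 = $62.50

$62.50


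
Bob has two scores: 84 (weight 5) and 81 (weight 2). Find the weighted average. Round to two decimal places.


Weighted sum:
5 x 84 + 2 x 81 = 582
Total weight:
5 + 2 = 7
Weighted average:
582 / 7 = 83.1428... ≈ 83.14

83.14


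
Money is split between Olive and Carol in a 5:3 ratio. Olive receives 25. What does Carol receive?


Find the multiplier:
25 / 5 = 5
Apply to Carol's share:
3 x 5 = 15

15


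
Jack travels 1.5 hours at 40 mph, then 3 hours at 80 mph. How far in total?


Leg 1 distance:
40 x 1.5 = 60 miles
Leg 2 distance:
80 x 3 = 240 miles
Total distance:
60 + 240 = 300 miles

300 miles


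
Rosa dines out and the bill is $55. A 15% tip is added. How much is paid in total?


Calculate the tip:
15% of $55 = $8.25
Add tip to meal cost:
$55 + $8.25 = $63.25

$63.25


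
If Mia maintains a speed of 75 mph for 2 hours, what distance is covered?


Use the formula: distance = speed x time
Speed = 75 mph, Time = 2 hours
75 x 2 = 150 miles

150 miles


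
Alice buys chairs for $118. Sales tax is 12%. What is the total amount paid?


Calculate the tax:
12% of $118 = $14.16
Add tax to price:
$118 + $14.16 = $132.16

$132.16


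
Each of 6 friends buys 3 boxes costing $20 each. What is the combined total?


Cost per person:
3 x $20 = $60
Group total:
6 x $60 = $360

$360


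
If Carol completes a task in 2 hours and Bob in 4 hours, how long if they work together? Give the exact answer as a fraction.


Carol's rate: 1/2 of the job per hour
Bob's rate: 1/4 of the job per hour
Combined rate: 1/2 + 1/4 = 3/4 per hour
Time = 1 / (3/4) = 4/3 hours (≈ 1.33 hours)

4/3 hours


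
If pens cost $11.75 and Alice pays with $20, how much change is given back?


Start with the amount paid:
$20
Subtract the price:
$20 - $11.75 = $8.25

$8.25


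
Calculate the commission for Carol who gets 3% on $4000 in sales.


Convert rate to decimal:
3% = 0.03
Multiply by sales:
$4000 x 0.03 = $120

$120


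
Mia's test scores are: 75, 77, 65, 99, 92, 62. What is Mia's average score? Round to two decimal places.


Add the scores:
75 + 77 + 65 + 99 + 92 + 62 = 470
Divide by the number of tests:
470 / 6 = 78.3333... ≈ 78.33

78.33


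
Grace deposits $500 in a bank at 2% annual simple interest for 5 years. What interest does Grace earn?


Use the formula I = P x R x T / 100
P x R x T = 500 x 2 x 5 = 5000
I = 5000 / 100 = $50

$50


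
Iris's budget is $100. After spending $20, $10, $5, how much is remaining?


Add up expenses:
$20 + $10 + $5 = $35
Subtract from budget:
$100 - $35 = $65

$65


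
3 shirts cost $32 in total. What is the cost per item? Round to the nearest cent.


Total cost: $32
Number of items: 3
Unit price: $32 / 3 = $10.6666... ≈ $10.67

$10.67


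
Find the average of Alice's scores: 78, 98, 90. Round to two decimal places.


Add the scores:
78 + 98 + 90 = 266
Divide by the number of tests:
266 / 3 = 88.6666... ≈ 88.67

88.67


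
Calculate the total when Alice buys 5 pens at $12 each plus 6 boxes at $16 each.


Cost of pens:
5 x $12 = $60
Cost of boxes:
6 x $16 = $96
Add both:
$60 + $96 = $156

$156


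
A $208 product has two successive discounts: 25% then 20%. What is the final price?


First discount:
25% of $208 = $52
Price after first discount:
$208 - $52 = $156
Second discount:
20% of $156 = $31.20
Final price:
$156 - $31.20 = $124.80

$124.80


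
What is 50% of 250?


Convert percentage to decimal:
50% = 0.5
Multiply:
250 x 0.5 = 125

125


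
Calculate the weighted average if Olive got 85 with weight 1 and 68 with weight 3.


Weighted sum:
1 x 85 + 3 x 68 = 289
Total weight:
1 + 3 = 4
Weighted average:
289 / 4 = 72.25

72.25


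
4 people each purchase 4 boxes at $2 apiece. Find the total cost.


Cost per person:
4 x $2 = $8
Group total:
4 x $8 = $32

$32


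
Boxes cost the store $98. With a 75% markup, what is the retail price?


Calculate the markup amount:
75% of $98 = $73.50
Add to cost:
$98 + $73.50 = $171.50

$171.50


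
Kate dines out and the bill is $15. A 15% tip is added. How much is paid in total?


Calculate the tip:
15% of $15 = $2.25
Add tip to meal cost:
$15 + $2.25 = $17.25

$17.25


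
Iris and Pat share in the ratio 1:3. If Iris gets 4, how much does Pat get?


Find the multiplier:
4 / 1 = 4
Apply to Pat's share:
3 x 4 = 12

12


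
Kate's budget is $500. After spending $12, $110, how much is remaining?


Add up expenses:
$12 + $110 = $122
Subtract from budget:
$500 - $122 = $378

$378


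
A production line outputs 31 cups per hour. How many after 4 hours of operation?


Production rate: 31 cups per hour
Time: 4 hours
Total: 31 x 4 = 124 cups

124 cups


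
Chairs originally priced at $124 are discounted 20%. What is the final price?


Calculate the discount amount:
20% of $124 = $24.80
Subtract from original:
$124 - $24.80 = $99.20

$99.20


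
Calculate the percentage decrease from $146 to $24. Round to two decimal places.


Find the absolute change:
|24 - 146| = 122
Divide by original and multiply by 100:
122 / 146 x 100 = 83.5616...% ≈ 83.56%

83.56%


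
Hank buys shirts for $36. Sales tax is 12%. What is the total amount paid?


Calculate the tax:
12% of $36 = $4.32
Add tax to price:
$36 + $4.32 = $40.32

$40.32


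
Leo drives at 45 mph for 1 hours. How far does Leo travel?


Use the formula: distance = speed x time
Speed = 45 mph, Time = 1 hours
45 x 1 = 45 miles

45 miles


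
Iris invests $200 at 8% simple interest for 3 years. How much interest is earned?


Use the formula I = P x R x T / 100
P x R x T = 200 x 8 x 3 = 4800
I = 4800 / 100 = $48

$48


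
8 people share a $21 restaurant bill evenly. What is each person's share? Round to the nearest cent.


Total bill: $21
Number of people: 8
Each pays: $21 / 8 = $2.625 ≈ $2.63

$2.63


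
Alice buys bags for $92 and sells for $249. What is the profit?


Selling price = $249
Cost price = $92
Profit = selling price - cost price:
Profit = $249 - $92 = $157

$157


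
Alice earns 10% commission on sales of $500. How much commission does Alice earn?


Convert rate to decimal:
10% = 0.1
Multiply by sales:
$500 x 0.1 = $50

$50


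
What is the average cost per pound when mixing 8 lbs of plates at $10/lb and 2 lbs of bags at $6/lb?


Cost of plates:
8 x $10 = $80
Cost of bags:
2 x $6 = $12
Total cost: $80 + $12 = $92
Total weight: 10 lbs
Average: $92 / 10 = $9.20/lb

$9.20/lb


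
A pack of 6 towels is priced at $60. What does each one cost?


Total cost: $60
Number of items: 6
Unit price: $60 / 6 = $10

$10


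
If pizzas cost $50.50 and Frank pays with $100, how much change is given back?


Start with the amount paid:
$100
Subtract the price:
$100 - $50.50 = $49.50

$49.50


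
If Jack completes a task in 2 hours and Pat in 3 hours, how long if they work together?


Jack's rate: 1/2 of the job per hour
Pat's rate: 1/3 of the job per hour
Combined rate: 1/2 + 1/3 = 5/6 per hour
Time = 1 / (5/6) = 6/5 = 1.2 hours

1.2 hours


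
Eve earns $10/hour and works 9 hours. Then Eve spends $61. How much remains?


Calculate earnings:
9 x $10 = $90
Subtract spending:
$90 - $61 = $29

$29


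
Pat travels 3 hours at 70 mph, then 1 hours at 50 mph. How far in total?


Leg 1 distance:
70 x 3 = 210 miles
Leg 2 distance:
50 x 1 = 50 miles
Total distance:
210 + 50 = 260 miles

260 miles


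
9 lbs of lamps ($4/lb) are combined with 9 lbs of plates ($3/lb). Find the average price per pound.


Cost of lamps:
9 x $4 = $36
Cost of plates:
9 x $3 = $27
Total cost: $36 + $27 = $63
Total weight: 18 lbs
Average: $63 / 18 = $3.50/lb

$3.50/lb


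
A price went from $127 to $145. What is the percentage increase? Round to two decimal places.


Find the absolute change:
|145 - 127| = 18
Divide by original and multiply by 100:
18 / 127 x 100 = 14.1732...% ≈ 14.17%

14.17%


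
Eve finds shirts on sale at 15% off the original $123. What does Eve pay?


Calculate the discount amount:
15% of $123 = $18.45
Subtract from original:
$123 - $18.45 = $104.55

$104.55


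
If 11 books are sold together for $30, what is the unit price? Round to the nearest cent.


Total cost: $30
Number of items: 11
Unit price: $30 / 11 = $2.7272... ≈ $2.73

$2.73


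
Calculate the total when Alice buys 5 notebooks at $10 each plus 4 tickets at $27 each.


Cost of notebooks:
5 x $10 = $50
Cost of tickets:
4 x $27 = $108
Add both:
$50 + $108 = $158

$158


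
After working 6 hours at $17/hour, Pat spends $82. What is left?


Calculate earnings:
6 x $17 = $102
Subtract spending:
$102 - $82 = $20

$20


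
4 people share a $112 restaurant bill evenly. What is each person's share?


Total bill: $112
Number of people: 4
Each pays: $112 / 4 = $28

$28


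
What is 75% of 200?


Convert percentage to decimal:
75% = 0.75
Multiply:
200 x 0.75 = 150

150


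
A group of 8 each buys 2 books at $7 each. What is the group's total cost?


Cost per person:
2 x $7 = $14
Group total:
8 x $14 = $112

$112


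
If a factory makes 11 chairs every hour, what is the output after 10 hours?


Production rate: 11 chairs per hour
Time: 10 hours
Total: 11 x 10 = 110 chairs

110 chairs


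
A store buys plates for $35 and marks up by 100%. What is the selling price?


Calculate the markup amount:
100% of $35 = $35
Add to cost:
$35 + $35 = $70

$70


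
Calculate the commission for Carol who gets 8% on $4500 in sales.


Convert rate to decimal:
8% = 0.08
Multiply by sales:
$4500 x 0.08 = $360

$360


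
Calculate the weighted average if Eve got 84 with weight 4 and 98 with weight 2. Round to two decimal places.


Weighted sum:
4 x 84 + 2 x 98 = 532
Total weight:
4 + 2 = 6
Weighted average:
532 / 6 = 88.6666... ≈ 88.67

88.67


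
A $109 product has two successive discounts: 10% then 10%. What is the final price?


First discount:
10% of $109 = $10.90
Price after first discount:
$109 - $10.90 = $98.10
Second discount:
10% of $98.10 = $9.81
Final price:
$98.10 - $9.81 = $88.29

$88.29


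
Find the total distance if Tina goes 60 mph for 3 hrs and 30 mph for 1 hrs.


Leg 1 distance:
60 x 3 = 180 miles
Leg 2 distance:
30 x 1 = 30 miles
Total distance:
180 + 30 = 210 miles

210 miles


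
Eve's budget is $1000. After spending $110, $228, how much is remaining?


Add up expenses:
$110 + $228 = $338
Subtract from budget:
$1000 - $338 = $662

$662


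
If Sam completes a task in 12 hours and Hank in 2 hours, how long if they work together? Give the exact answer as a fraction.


Sam's rate: 1/12 of the job per hour
Hank's rate: 1/2 of the job per hour
Combined rate: 1/12 + 1/2 = 7/12 per hour
Time = 1 / (7/12) = 12/7 hours (≈ 1.71 hours)

12/7 hours


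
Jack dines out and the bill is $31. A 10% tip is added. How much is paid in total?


Calculate the tip:
10% of $31 = $3.10
Add tip to meal cost:
$31 + $3.10 = $34.10

$34.10


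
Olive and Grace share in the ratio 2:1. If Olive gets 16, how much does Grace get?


Find the multiplier:
16 / 2 = 8
Apply to Grace's share:
1 x 8 = 8

8


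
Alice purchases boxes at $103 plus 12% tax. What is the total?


Calculate the tax:
12% of $103 = $12.36
Add tax to price:
$103 + $12.36 = $115.36

$115.36


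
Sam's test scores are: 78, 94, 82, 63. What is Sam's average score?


Add the scores:
78 + 94 + 82 + 63 = 317
Divide by the number of tests:
317 / 4 = 79.25

79.25


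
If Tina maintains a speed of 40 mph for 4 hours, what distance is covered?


Use the formula: distance = speed x time
Speed = 40 mph, Time = 4 hours
40 x 4 = 160 miles

160 miles


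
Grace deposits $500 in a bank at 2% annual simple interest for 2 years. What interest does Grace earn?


Use the formula I = P x R x T / 100
P x R x T = 500 x 2 x 2 = 2000
I = 2000 / 100 = $20

$20


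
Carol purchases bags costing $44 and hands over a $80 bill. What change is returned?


Start with the amount paid:
$80
Subtract the price:
$80 - $44 = $36

$36


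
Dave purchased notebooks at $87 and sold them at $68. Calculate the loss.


Selling price = $68
Cost price = $87
Loss = cost price - selling price:
Loss = $87 - $68 = $19

$19


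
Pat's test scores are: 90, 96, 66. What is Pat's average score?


Add the scores:
90 + 96 + 66 = 252
Divide by the number of tests:
252 / 3 = 84

84


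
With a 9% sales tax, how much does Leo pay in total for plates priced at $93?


Calculate the tax:
9% of $93 = $8.37
Add tax to price:
$93 + $8.37 = $101.37

$101.37


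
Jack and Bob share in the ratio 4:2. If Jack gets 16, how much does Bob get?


Find the multiplier:
16 / 4 = 4
Apply to Bob's share:
2 x 4 = 8

8


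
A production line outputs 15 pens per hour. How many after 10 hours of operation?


Production rate: 15 pens per hour
Time: 10 hours
Total: 15 x 10 = 150 pens

150 pens


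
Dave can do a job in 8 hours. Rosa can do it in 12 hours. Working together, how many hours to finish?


Dave's rate: 1/8 of the job per hour
Rosa's rate: 1/12 of the job per hour
Combined rate: 1/8 + 1/12 = 5/24 per hour
Time = 1 / (5/24) = 24/5 = 4.8 hours

4.8 hours


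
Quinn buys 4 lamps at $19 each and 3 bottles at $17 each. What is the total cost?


Cost of lamps:
4 x $19 = $76
Cost of bottles:
3 x $17 = $51
Add both:
$76 + $51 = $127

$127


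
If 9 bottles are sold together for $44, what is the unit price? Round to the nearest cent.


Total cost: $44
Number of items: 9
Unit price: $44 / 9 = $4.8888... ≈ $4.89

$4.89


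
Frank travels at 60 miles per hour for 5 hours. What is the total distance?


Use the formula: distance = speed x time
Speed = 60 mph, Time = 5 hours
60 x 5 = 300 miles

300 miles


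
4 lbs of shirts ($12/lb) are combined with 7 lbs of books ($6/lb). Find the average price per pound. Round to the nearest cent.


Cost of shirts:
4 x $12 = $48
Cost of books:
7 x $6 = $42
Total cost: $48 + $42 = $90
Total weight: 11 lbs
Average: $90 / 11 = $8.1818... ≈ $8.18/lb

$8.18/lb


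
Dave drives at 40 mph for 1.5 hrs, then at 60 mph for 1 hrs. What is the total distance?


Leg 1 distance:
40 x 1.5 = 60 miles
Leg 2 distance:
60 x 1 = 60 miles
Total distance:
60 + 60 = 120 miles

120 miles


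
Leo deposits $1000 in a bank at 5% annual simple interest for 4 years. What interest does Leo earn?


Use the formula I = P x R x T / 100
P x R x T = 1000 x 5 x 4 = 20000
I = 20000 / 100 = $200

$200
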